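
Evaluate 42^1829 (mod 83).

Successive squares of 42 mod 83: 42^1≡42, 42^2≡21, 42^4≡26, 42^8≡12, 42^16≡61, 42^32≡69, 42^64≡30, 42^128≡70, 42^256≡3, 42^512≡9, 42^1024≡81.
Since 1829 = 1 + 4 + 32 + 256 + 512 + 1024 in binary, 42^1829 ≡ 42·26·69·3·9·81 ≡ 34 (mod 83).

34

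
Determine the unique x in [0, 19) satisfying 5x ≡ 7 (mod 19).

5⁻¹ ≡ 4 (mod 19) because 5·4 = 20 = 1·19 + 1.
So x ≡ 4·7 = 28 ≡ 9 (mod 19).

9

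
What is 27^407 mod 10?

The units digit of 27^n cycles with period 4: 7, 9, 3, 1, …
407 mod 4 = 3, so the last digit matches 7^3 = 3.

3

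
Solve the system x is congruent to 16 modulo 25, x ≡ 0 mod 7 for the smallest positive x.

x ≡ 0 (mod 7) gives x ∈ {0, 7, 14, 21, 28, 35, 42, 49, …}.
The first of these with x mod 25 = 16 is 91.

91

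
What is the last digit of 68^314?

The units digit of 68^n cycles with period 4: 8, 4, 2, 6, …
314 mod 4 = 2, so the last digit matches 8^2 = 4.

4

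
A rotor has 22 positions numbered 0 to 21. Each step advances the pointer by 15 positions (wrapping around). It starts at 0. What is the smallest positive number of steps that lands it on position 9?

5

15⁻¹ ≡ 3 (mod 22) because 15·3 = 45 = 2·22 + 1.
So x ≡ 3·9 = 27 ≡ 5 (mod 22).
Check: 15·5 = 75 = 3·22 + 9.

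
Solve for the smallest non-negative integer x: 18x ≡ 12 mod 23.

18⁻¹ ≡ 9 (mod 23) because 18·9 = 162 = 7·23 + 1.
So x ≡ 9·12 = 108 ≡ 16 (mod 23).
Check: 18·16 = 288 = 12·23 + 12.

16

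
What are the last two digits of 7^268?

01

By repeated squaring mod 100: 7^1≡7, 7^2≡49, 7^4≡1, 7^8≡1, 7^16≡1, 7^32≡1, 7^64≡1, 7^128≡1, 7^256≡1.
Since 268 = 4 + 8 + 256 in binary, 7^268 ≡ 1·1·1 ≡ 1 (mod 100).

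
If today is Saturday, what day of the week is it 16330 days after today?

16330 = 2332·7 + 6, so 16330 mod 7 = 6.
Saturday + 6 days → Friday.

Friday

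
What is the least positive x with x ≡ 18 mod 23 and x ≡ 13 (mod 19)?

Since 19·17 ≡ 1 (mod 23), take x = 13 + 19·((18−13)·17 mod 23) = 13 + 19·16 = 317.
Check: 317 mod 23 = 18, 317 mod 19 = 13.

317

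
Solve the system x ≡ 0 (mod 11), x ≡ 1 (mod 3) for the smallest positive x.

Since 3·4 ≡ 1 (mod 11), take x = 1 + 3·((0−1)·4 mod 11) = 1 + 3·7 = 22.
Check: 22 mod 11 = 0, 22 mod 3 = 1.

22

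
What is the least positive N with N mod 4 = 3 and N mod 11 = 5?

27

x ≡ 3 (mod 4) gives x ∈ {3, 7, 11, 15, 19, 23, 27}.
The first of these with x mod 11 = 5 is 27.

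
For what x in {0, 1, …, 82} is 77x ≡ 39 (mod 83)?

77⁻¹ ≡ 69 (mod 83) because 77·69 = 5313 = 64·83 + 1.
So x ≡ 69·39 = 2691 ≡ 35 (mod 83).
Check: 77·35 = 2695 = 32·83 + 39.

35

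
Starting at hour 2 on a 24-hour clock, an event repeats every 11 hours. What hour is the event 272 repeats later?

272·11 = 2992.
2992 − 124·24 = 16, so 2992 ≡ 16 (mod 24).
(2 + 16) mod 24 = 18.

18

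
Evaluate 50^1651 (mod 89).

Successive squares of 50 mod 89: 50^1≡50, 50^2≡8, 50^4≡64, 50^8≡2, 50^16≡4, 50^32≡16, 50^64≡78, 50^128≡32, 50^256≡45, 50^512≡67, 50^1024≡39.
1651 = 1 + 2 + 16 + 32 + 64 + 512 + 1024, so 50^1651 ≡ 50·8·4·16·78·67·39 ≡ 50 (mod 89).

50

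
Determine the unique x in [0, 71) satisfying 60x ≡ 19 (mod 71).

The inverse of 60 mod 71 is 58 (since 60·58 = 3480 ≡ 1).
So x ≡ 58·19 = 1102 ≡ 37 (mod 71).
Check: 60·37 = 2220 = 31·71 + 19.

37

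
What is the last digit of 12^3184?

6

The units digit of 12^n cycles with period 4: 2, 4, 8, 6, …
3184 leaves remainder 0 on division by 4, so 12^3184 ends in 6.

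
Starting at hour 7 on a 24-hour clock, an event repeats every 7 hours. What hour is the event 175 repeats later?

8

175·7 = 1225.
1225 − 51·24 = 1, so 1225 ≡ 1 (mod 24).
(7 + 1) mod 24 = 8.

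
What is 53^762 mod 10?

9

Last digits of 3^n: 3, 9, 7, 1 (period 4).
762 mod 4 = 2, so the last digit matches 3^2 = 9.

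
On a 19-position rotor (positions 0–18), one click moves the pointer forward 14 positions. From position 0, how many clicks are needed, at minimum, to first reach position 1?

15

19 = 1·14 + 5
14 = 2·5 + 4
5 = 1·4 + 1
4 = 4·1 + 0
Back-substituting gives 14·15 ≡ 1 (mod 19).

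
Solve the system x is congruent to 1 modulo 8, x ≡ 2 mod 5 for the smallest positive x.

x ≡ 2 (mod 5) gives x ∈ {2, 7, 12, 17}.
The first of these with x mod 8 = 1 is 17.

17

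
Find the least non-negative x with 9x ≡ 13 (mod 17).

9⁻¹ ≡ 2 (mod 17) because 9·2 = 18 = 1·17 + 1.
So x ≡ 2·13 = 26 ≡ 9 (mod 17).
Check: 9·9 = 81 = 4·17 + 13.

9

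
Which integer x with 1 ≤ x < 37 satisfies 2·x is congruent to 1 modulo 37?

19

2·19 = 38 = 1·37 + 1, so 2⁻¹ ≡ 19 (mod 37).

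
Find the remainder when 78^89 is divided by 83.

Successive squares of 78 mod 83: 78^1≡78, 78^2≡25, 78^4≡44, 78^8≡27, 78^16≡65, 78^32≡75, 78^64≡64.
89 = 1 + 8 + 16 + 64, so 78^89 ≡ 78·27·65·64 ≡ 61 (mod 83).

61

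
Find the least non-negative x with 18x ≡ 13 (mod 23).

18⁻¹ ≡ 9 (mod 23) because 18·9 = 162 = 7·23 + 1.
So x ≡ 9·13 = 117 ≡ 2 (mod 23).

2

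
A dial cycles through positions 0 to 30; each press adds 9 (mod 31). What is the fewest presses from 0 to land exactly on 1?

7

31 = 3·9 + 4
9 = 2·4 + 1
4 = 4·1 + 0
Back-substituting gives 9·7 ≡ 1 (mod 31).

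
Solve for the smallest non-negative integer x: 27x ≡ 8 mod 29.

The inverse of 27 mod 29 is 14 (since 27·14 = 378 ≡ 1).
Multiplying both sides by 14: x ≡ 14·8 = 112 ≡ 25 (mod 29).
Check: 27·25 = 675 = 23·29 + 8.

25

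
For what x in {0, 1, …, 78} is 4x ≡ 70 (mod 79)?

4⁻¹ ≡ 20 (mod 79) because 4·20 = 80 = 1·79 + 1.
Multiplying both sides by 20: x ≡ 20·70 = 1400 ≡ 57 (mod 79).
Check: 4·57 = 228 = 2·79 + 70.

57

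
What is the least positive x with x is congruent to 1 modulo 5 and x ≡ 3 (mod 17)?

71

Since 17·3 ≡ 1 (mod 5), take x = 3 + 17·((1−3)·3 mod 5) = 3 + 17·4 = 71.
Check: 71 mod 5 = 1, 71 mod 17 = 3.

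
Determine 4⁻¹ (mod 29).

22

29 = 7·4 + 1
4 = 4·1 + 0
Back-substituting gives 4·22 ≡ 1 (mod 29).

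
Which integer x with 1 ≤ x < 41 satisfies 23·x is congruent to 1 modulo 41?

25

41 = 1·23 + 18
23 = 1·18 + 5
18 = 3·5 + 3
5 = 1·3 + 2
3 = 1·2 + 1
2 = 2·1 + 0
Back-substituting gives 23·25 ≡ 1 (mod 41).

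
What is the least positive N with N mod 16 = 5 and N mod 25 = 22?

Since 25·9 ≡ 1 (mod 16), take x = 22 + 25·((5−22)·9 mod 16) = 22 + 25·7 = 197.
Check: 197 mod 16 = 5, 197 mod 25 = 22.

197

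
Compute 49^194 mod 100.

Successive squares of 49 mod 100: 49^1≡49, 49^2≡1, 49^4≡1, 49^8≡1, 49^16≡1, 49^32≡1, 49^64≡1, 49^128≡1.
Since 194 = 2 + 64 + 128 in binary, 49^194 ≡ 1·1·1 ≡ 1 (mod 100).

1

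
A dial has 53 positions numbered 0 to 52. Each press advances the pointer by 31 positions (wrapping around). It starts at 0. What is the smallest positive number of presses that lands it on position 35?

31⁻¹ ≡ 12 (mod 53) because 31·12 = 372 = 7·53 + 1.
Multiplying both sides by 12: x ≡ 12·35 = 420 ≡ 49 (mod 53).

49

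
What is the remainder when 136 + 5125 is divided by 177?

128

5125 = 28·177 + 169, so 5125 mod 177 = 169.
(136 + 169) mod 177 = 128.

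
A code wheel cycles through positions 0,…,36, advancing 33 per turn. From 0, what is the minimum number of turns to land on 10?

16

The inverse of 33 mod 37 is 9 (since 33·9 = 297 ≡ 1).
Multiplying both sides by 9: x ≡ 9·10 = 90 ≡ 16 (mod 37).
Check: 33·16 = 528 = 14·37 + 10.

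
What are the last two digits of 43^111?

Square-and-reduce mod 100: 43^1≡43, 43^2≡49, 43^4≡1, 43^8≡1, 43^16≡1, 43^32≡1, 43^64≡1.
Since 111 = 1 + 2 + 4 + 8 + 32 + 64 in binary, 43^111 ≡ 43·49·1·1·1·1 ≡ 7 (mod 100).

07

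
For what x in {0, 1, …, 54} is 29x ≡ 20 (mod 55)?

The inverse of 29 mod 55 is 19 (since 29·19 = 551 ≡ 1).
So x ≡ 19·20 = 380 ≡ 50 (mod 55).
Check: 29·50 = 1450 = 26·55 + 20.

50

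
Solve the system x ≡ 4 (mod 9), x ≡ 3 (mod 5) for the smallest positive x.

x ≡ 3 (mod 5) gives x ∈ {3, 8, 13}.
The first of these with x mod 9 = 4 is 13.

13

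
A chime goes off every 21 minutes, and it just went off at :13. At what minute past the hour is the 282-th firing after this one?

282·21 = 5922.
5922 = 98·60 + 42, so 5922 mod 60 = 42.
(13 + 42) mod 60 = 55.

55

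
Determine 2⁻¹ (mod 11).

2·6 = 12 = 1·11 + 1, so 2⁻¹ ≡ 6 (mod 11).

6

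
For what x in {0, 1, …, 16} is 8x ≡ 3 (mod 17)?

8⁻¹ ≡ 15 (mod 17) because 8·15 = 120 = 7·17 + 1.
So x ≡ 15·3 = 45 ≡ 11 (mod 17).
Check: 8·11 = 88 = 5·17 + 3.

11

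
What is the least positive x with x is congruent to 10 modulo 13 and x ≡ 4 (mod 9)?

x ≡ 4 (mod 9) gives x ∈ {4, 13, 22, 31, 40, 49}.
The first of these with x mod 13 = 10 is 49.

49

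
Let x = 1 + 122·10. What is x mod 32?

5

122·10 = 1220.
Dividing 1220 by 32 gives quotient 38 and remainder 4.
(1 + 4) mod 32 = 5.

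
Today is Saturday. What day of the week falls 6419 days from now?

6419 − 917·7 = 0, so 6419 ≡ 0 (mod 7).
Saturday + 0 days → Saturday.

Saturday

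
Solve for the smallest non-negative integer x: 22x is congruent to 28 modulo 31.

21

22⁻¹ ≡ 24 (mod 31) because 22·24 = 528 = 17·31 + 1.
So x ≡ 24·28 = 672 ≡ 21 (mod 31).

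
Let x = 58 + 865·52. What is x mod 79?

8

865·52 = 44980.
44980 mod 79 = 29 (since 569·79 = 44951).
(58 + 29) mod 79 = 8.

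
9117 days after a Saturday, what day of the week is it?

Tuesday

9117 mod 7 = 3 (since 1302·7 = 9114).
Saturday + 3 days → Tuesday.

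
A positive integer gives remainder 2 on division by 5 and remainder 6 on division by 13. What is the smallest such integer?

32

x ≡ 2 (mod 5) gives x ∈ {2, 7, 12, 17, 22, 27, 32}.
The first of these with x mod 13 = 6 is 32.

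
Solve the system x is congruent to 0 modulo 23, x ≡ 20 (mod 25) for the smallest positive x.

345

Since 25·12 ≡ 1 (mod 23), take x = 20 + 25·((0−20)·12 mod 23) = 20 + 25·13 = 345.
Check: 345 mod 23 = 0, 345 mod 25 = 20.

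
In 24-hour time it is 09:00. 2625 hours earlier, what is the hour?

0

2625 − 109·24 = 9, so 2625 ≡ 9 (mod 24).
(9 − 9) mod 24 = 0.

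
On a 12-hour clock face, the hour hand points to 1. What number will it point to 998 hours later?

3

998 − 83·12 = 2, so 998 ≡ 2 (mod 12).
1 + 2 → 3 on a 12-hour dial.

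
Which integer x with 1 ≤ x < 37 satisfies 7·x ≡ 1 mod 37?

37 = 5·7 + 2
7 = 3·2 + 1
2 = 2·1 + 0
Back-substituting gives 7·16 ≡ 1 (mod 37).

16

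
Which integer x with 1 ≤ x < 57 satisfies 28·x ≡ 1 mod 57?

55

28·55 = 1540 = 27·57 + 1, so 28⁻¹ ≡ 55 (mod 57).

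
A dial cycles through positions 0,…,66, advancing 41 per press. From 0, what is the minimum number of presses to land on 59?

57

41⁻¹ ≡ 18 (mod 67) because 41·18 = 738 = 11·67 + 1.
Multiplying both sides by 18: x ≡ 18·59 = 1062 ≡ 57 (mod 67).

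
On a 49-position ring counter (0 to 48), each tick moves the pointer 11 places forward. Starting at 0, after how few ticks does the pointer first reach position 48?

40

11⁻¹ ≡ 9 (mod 49) because 11·9 = 99 = 2·49 + 1.
Multiplying both sides by 9: x ≡ 9·48 = 432 ≡ 40 (mod 49).
Check: 11·40 = 440 = 8·49 + 48.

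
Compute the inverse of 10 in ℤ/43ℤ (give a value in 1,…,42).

10·13 = 130 = 3·43 + 1, so 10⁻¹ ≡ 13 (mod 43).

13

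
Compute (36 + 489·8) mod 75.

489·8 = 3912.
Dividing 3912 by 75 gives quotient 52 and remainder 12.
(36 + 12) mod 75 = 48.

48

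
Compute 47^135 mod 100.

By repeated squaring mod 100: 47^1≡47, 47^2≡9, 47^4≡81, 47^8≡61, 47^16≡21, 47^32≡41, 47^64≡81, 47^128≡61.
Since 135 = 1 + 2 + 4 + 128 in binary, 47^135 ≡ 47·9·81·61 ≡ 43 (mod 100).

43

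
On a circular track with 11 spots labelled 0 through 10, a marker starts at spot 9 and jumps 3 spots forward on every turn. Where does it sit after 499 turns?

10

499·3 = 1497.
1497 = 136·11 + 1, so 1497 mod 11 = 1.
(9 + 1) mod 11 = 10.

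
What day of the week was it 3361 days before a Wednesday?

Tuesday

3361 − 480·7 = 1, so 3361 ≡ 1 (mod 7).
Wednesday − 1 day → Tuesday.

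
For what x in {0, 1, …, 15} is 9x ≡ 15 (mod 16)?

7

The inverse of 9 mod 16 is 9 (since 9·9 = 81 ≡ 1).
So x ≡ 9·15 = 135 ≡ 7 (mod 16).
Check: 9·7 = 63 = 3·16 + 15.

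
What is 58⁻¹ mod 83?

73

83 = 1·58 + 25
58 = 2·25 + 8
25 = 3·8 + 1
8 = 8·1 + 0
Back-substituting gives 58·73 ≡ 1 (mod 83).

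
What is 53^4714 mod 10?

Powers of 3 mod 10 repeat with period 4: 3, 9, 7, 1.
4714 mod 4 = 2, so the last digit matches 3^2 = 9.

9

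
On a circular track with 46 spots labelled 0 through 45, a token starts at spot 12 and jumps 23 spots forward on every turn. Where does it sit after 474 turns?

12

474·23 = 10902.
10902 = 237·46 + 0, so 10902 mod 46 = 0.
(12 + 0) mod 46 = 12.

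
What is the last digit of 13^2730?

Powers of 3 mod 10 repeat with period 4: 3, 9, 7, 1.
2730 leaves remainder 2 on division by 4, so 13^2730 ends in 9.

9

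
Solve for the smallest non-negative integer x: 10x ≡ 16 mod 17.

The inverse of 10 mod 17 is 12 (since 10·12 = 120 ≡ 1).
Multiplying both sides by 12: x ≡ 12·16 = 192 ≡ 5 (mod 17).

5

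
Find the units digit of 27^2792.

1

Last digits of 7^n: 7, 9, 3, 1 (period 4).
2792 leaves remainder 0 on division by 4, so 27^2792 ends in 1.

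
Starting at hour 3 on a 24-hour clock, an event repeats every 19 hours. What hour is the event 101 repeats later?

2

101·19 = 1919.
1919 − 79·24 = 23, so 1919 ≡ 23 (mod 24).
(3 + 23) mod 24 = 2.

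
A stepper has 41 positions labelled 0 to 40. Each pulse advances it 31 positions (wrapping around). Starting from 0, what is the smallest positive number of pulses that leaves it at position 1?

41 = 1·31 + 10
31 = 3·10 + 1
10 = 10·1 + 0
Back-substituting gives 31·4 ≡ 1 (mod 41).

4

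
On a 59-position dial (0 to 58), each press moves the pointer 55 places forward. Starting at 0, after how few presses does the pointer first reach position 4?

58

The inverse of 55 mod 59 is 44 (since 55·44 = 2420 ≡ 1).
So x ≡ 44·4 = 176 ≡ 58 (mod 59).
Check: 55·58 = 3190 = 54·59 + 4.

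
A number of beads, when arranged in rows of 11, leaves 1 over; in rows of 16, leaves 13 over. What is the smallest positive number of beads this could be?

Since 16·9 ≡ 1 (mod 11), take x = 13 + 16·((1−13)·9 mod 11) = 13 + 16·2 = 45.
Check: 45 mod 11 = 1, 45 mod 16 = 13.

45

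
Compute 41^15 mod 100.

By repeated squaring mod 100: 41^1≡41, 41^2≡81, 41^4≡61, 41^8≡21.
Since 15 = 1 + 2 + 4 + 8 in binary, 41^15 ≡ 41·81·61·21 ≡ 1 (mod 100).

1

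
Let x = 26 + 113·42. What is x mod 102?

80

113·42 = 4746.
Dividing 4746 by 102 gives quotient 46 and remainder 54.
(26 + 54) mod 102 = 80.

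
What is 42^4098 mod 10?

Powers of 2 mod 10 repeat with period 4: 2, 4, 8, 6.
4098 leaves remainder 2 on division by 4, so 42^4098 ends in 4.

4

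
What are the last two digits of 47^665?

Square-and-reduce mod 100: 47^1≡47, 47^2≡9, 47^4≡81, 47^8≡61, 47^16≡21, 47^32≡41, 47^64≡81, 47^128≡61, 47^256≡21, 47^512≡41.
665 = 1 + 8 + 16 + 128 + 512, so 47^665 ≡ 47·61·21·61·41 ≡ 7 (mod 100).

07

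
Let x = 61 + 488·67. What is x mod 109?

57

488·67 = 32696.
Dividing 32696 by 109 gives quotient 299 and remainder 105.
(61 + 105) mod 109 = 57.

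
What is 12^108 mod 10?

6

Last digits of 2^n: 2, 4, 8, 6 (period 4).
108 leaves remainder 0 on division by 4, so 12^108 ends in 6.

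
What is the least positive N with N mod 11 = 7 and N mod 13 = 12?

51

x ≡ 7 (mod 11) gives x ∈ {7, 18, 29, 40, 51}.
The first of these with x mod 13 = 12 is 51.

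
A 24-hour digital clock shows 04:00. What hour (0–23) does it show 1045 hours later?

1045 = 43·24 + 13, so 1045 mod 24 = 13.
(4 + 13) mod 24 = 17.

17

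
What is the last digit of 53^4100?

1

Powers of 3 mod 10 repeat with period 4: 3, 9, 7, 1.
4100 leaves remainder 0 on division by 4, so 53^4100 ends in 1.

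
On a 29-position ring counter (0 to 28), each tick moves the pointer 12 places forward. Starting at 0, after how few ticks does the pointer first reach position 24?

12⁻¹ ≡ 17 (mod 29) because 12·17 = 204 = 7·29 + 1.
Multiplying both sides by 17: x ≡ 17·24 = 408 ≡ 2 (mod 29).
Check: 12·2 = 24 = 0·29 + 24.

2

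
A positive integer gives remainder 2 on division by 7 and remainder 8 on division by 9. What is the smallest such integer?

44

Since 9·4 ≡ 1 (mod 7), take x = 8 + 9·((2−8)·4 mod 7) = 8 + 9·4 = 44.
Check: 44 mod 7 = 2, 44 mod 9 = 8.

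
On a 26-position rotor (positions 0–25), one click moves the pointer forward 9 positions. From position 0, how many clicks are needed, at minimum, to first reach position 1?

26 = 2·9 + 8
9 = 1·8 + 1
8 = 8·1 + 0
Back-substituting gives 9·3 ≡ 1 (mod 26).

3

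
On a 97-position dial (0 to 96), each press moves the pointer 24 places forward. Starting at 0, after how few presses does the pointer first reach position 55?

24⁻¹ ≡ 93 (mod 97) because 24·93 = 2232 = 23·97 + 1.
Multiplying both sides by 93: x ≡ 93·55 = 5115 ≡ 71 (mod 97).
Check: 24·71 = 1704 = 17·97 + 55.

71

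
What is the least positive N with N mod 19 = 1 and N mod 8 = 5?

x ≡ 5 (mod 8) gives x ∈ {5, 13, 21, 29, 37, 45, 53, 61, …}.
The first of these with x mod 19 = 1 is 77.

77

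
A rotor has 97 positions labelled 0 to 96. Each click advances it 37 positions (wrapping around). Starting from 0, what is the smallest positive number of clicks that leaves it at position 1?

21

97 = 2·37 + 23
37 = 1·23 + 14
23 = 1·14 + 9
14 = 1·9 + 5
9 = 1·5 + 4
5 = 1·4 + 1
4 = 4·1 + 0
Back-substituting gives 37·21 ≡ 1 (mod 97).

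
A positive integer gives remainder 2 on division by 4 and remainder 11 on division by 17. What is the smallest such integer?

x ≡ 2 (mod 4) gives x ∈ {2, 6, 10, 14, 18, 22, 26, 30, …}.
The first of these with x mod 17 = 11 is 62.

62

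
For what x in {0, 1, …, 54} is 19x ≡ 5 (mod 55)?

35

19⁻¹ ≡ 29 (mod 55) because 19·29 = 551 = 10·55 + 1.
Multiplying both sides by 29: x ≡ 29·5 = 145 ≡ 35 (mod 55).
Check: 19·35 = 665 = 12·55 + 5.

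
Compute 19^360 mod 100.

By repeated squaring mod 100: 19^1≡19, 19^2≡61, 19^4≡21, 19^8≡41, 19^16≡81, 19^32≡61, 19^64≡21, 19^128≡41, 19^256≡81.
Since 360 = 8 + 32 + 64 + 256 in binary, 19^360 ≡ 41·61·21·81 ≡ 1 (mod 100).

1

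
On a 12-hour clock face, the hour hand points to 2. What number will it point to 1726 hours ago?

4

1726 = 143·12 + 10, so 1726 mod 12 = 10.
2 − 10 → 4 on a 12-hour dial.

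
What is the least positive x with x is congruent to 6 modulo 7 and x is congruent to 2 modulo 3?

Since 3·5 ≡ 1 (mod 7), take x = 2 + 3·((6−2)·5 mod 7) = 2 + 3·6 = 20.
Check: 20 mod 7 = 6, 20 mod 3 = 2.

20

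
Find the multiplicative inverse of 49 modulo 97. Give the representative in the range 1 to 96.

49·2 = 98 = 1·97 + 1, so 49⁻¹ ≡ 2 (mod 97).

2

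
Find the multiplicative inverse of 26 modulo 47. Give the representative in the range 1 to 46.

38

26·38 = 988 = 21·47 + 1, so 26⁻¹ ≡ 38 (mod 47).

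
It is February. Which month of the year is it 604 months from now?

June

604 mod 12 = 4 (since 50·12 = 600).
February + 4 months → June.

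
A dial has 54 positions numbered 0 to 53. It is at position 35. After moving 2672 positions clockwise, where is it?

Dividing 2672 by 54 gives quotient 49 and remainder 26.
(35 + 26) mod 54 = 7.

7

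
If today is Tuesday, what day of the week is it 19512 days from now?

Friday

19512 − 2787·7 = 3, so 19512 ≡ 3 (mod 7).
Tuesday + 3 days → Friday.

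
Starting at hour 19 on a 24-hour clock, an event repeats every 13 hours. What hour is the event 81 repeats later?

81·13 = 1053.
1053 mod 24 = 21 (since 43·24 = 1032).
(19 + 21) mod 24 = 16.

16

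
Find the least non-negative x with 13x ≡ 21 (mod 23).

14

The inverse of 13 mod 23 is 16 (since 13·16 = 208 ≡ 1).
So x ≡ 16·21 = 336 ≡ 14 (mod 23).
Check: 13·14 = 182 = 7·23 + 21.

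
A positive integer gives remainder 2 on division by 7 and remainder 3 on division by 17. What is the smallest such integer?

x ≡ 2 (mod 7) gives x ∈ {2, 9, 16, 23, 30, 37}.
The first of these with x mod 17 = 3 is 37.

37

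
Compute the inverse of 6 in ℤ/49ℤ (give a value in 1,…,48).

41

6·41 = 246 = 5·49 + 1, so 6⁻¹ ≡ 41 (mod 49).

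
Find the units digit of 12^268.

Powers of 2 mod 10 repeat with period 4: 2, 4, 8, 6.
268 mod 4 = 0, so the last digit matches 2^4 = 6.

6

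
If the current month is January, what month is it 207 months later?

207 = 17·12 + 3, so 207 mod 12 = 3.
January + 3 months → April.

April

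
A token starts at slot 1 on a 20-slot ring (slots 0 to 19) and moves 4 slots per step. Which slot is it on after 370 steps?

1

370·4 = 1480.
1480 mod 20 = 0 (since 74·20 = 1480).
(1 + 0) mod 20 = 1.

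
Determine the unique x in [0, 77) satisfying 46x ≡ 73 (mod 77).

The inverse of 46 mod 77 is 72 (since 46·72 = 3312 ≡ 1).
Multiplying both sides by 72: x ≡ 72·73 = 5256 ≡ 20 (mod 77).

20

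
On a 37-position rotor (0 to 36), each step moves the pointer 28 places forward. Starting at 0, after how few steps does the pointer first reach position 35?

28⁻¹ ≡ 4 (mod 37) because 28·4 = 112 = 3·37 + 1.
So x ≡ 4·35 = 140 ≡ 29 (mod 37).

29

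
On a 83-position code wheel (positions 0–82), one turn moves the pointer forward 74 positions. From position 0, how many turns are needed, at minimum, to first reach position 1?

83 = 1·74 + 9
74 = 8·9 + 2
9 = 4·2 + 1
2 = 2·1 + 0
Back-substituting gives 74·46 ≡ 1 (mod 83).

46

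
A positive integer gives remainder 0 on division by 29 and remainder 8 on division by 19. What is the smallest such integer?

464

x ≡ 8 (mod 19) gives x ∈ {8, 27, 46, 65, 84, 103, 122, 141, …}.
The first of these with x mod 29 = 0 is 464.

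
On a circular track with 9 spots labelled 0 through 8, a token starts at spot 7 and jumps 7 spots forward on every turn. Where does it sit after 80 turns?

80·7 = 560.
560 = 62·9 + 2, so 560 mod 9 = 2.
(7 + 2) mod 9 = 0.

0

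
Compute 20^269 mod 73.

68

Square-and-reduce mod 73: 20^1≡20, 20^2≡35, 20^4≡57, 20^8≡37, 20^16≡55, 20^32≡32, 20^64≡2, 20^128≡4, 20^256≡16.
Since 269 = 1 + 4 + 8 + 256 in binary, 20^269 ≡ 20·57·37·16 ≡ 68 (mod 73).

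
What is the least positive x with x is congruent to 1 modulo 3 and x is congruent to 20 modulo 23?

43

x ≡ 1 (mod 3) gives x ∈ {1, 4, 7, 10, 13, 16, 19, 22, …}.
The first of these with x mod 23 = 20 is 43.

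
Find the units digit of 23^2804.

The units digit of 23^n cycles with period 4: 3, 9, 7, 1, …
2804 mod 4 = 0, so the last digit matches 3^4 = 1.

1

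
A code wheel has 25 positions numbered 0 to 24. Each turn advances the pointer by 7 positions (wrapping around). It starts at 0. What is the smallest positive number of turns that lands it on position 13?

The inverse of 7 mod 25 is 18 (since 7·18 = 126 ≡ 1).
So x ≡ 18·13 = 234 ≡ 9 (mod 25).

9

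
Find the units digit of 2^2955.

8

Powers of 2 mod 10 repeat with period 4: 2, 4, 8, 6.
2955 leaves remainder 3 on division by 4, so 2^2955 ends in 8.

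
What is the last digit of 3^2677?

3

Powers of 3 mod 10 repeat with period 4: 3, 9, 7, 1.
2677 mod 4 = 1, so the last digit matches 3^1 = 3.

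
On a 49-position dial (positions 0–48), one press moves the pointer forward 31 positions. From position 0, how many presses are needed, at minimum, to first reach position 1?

31·19 = 589 = 12·49 + 1, so 31⁻¹ ≡ 19 (mod 49).

19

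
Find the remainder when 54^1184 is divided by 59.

29

Square-and-reduce mod 59: 54^1≡54, 54^2≡25, 54^4≡35, 54^8≡45, 54^16≡19, 54^32≡7, 54^64≡49, 54^128≡41, 54^256≡29, 54^512≡15, 54^1024≡48.
Since 1184 = 32 + 128 + 1024 in binary, 54^1184 ≡ 7·41·48 ≡ 29 (mod 59).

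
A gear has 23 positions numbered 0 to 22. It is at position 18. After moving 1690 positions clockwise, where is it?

1690 − 73·23 = 11, so 1690 ≡ 11 (mod 23).
(18 + 11) mod 23 = 6.

6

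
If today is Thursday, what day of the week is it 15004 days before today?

Monday

Dividing 15004 by 7 gives quotient 2143 and remainder 3.
Thursday − 3 days → Monday.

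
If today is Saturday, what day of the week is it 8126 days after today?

Friday

Dividing 8126 by 7 gives quotient 1160 and remainder 6.
Saturday + 6 days → Friday.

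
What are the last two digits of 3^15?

07

Square-and-reduce mod 100: 3^1≡3, 3^2≡9, 3^4≡81, 3^8≡61.
15 = 1 + 2 + 4 + 8, so 3^15 ≡ 3·9·81·61 ≡ 7 (mod 100).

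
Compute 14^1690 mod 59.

49

Successive squares of 14 mod 59: 14^1≡14, 14^2≡19, 14^4≡7, 14^8≡49, 14^16≡41, 14^32≡29, 14^64≡15, 14^128≡48, 14^256≡3, 14^512≡9, 14^1024≡22.
Since 1690 = 2 + 8 + 16 + 128 + 512 + 1024 in binary, 14^1690 ≡ 19·49·41·48·9·22 ≡ 49 (mod 59).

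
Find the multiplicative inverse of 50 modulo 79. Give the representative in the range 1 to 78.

79 = 1·50 + 29
50 = 1·29 + 21
29 = 1·21 + 8
21 = 2·8 + 5
8 = 1·5 + 3
5 = 1·3 + 2
3 = 1·2 + 1
2 = 2·1 + 0
Back-substituting gives 50·49 ≡ 1 (mod 79).

49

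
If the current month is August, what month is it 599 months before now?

Dividing 599 by 12 gives quotient 49 and remainder 11.
August − 11 months → September.

September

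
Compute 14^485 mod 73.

Square-and-reduce mod 73: 14^1≡14, 14^2≡50, 14^4≡18, 14^8≡32, 14^16≡2, 14^32≡4, 14^64≡16, 14^128≡37, 14^256≡55.
485 = 1 + 4 + 32 + 64 + 128 + 256, so 14^485 ≡ 14·18·4·16·37·55 ≡ 45 (mod 73).

45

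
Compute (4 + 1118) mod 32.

2

1118 − 34·32 = 30, so 1118 ≡ 30 (mod 32).
(4 + 30) mod 32 = 2.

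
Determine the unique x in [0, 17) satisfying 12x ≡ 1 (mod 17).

12⁻¹ ≡ 10 (mod 17) because 12·10 = 120 = 7·17 + 1.
Multiplying both sides by 10: x ≡ 10·1 = 10 ≡ 10 (mod 17).

10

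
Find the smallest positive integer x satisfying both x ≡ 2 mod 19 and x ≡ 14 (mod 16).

78

x ≡ 14 (mod 16) gives x ∈ {14, 30, 46, 62, 78}.
The first of these with x mod 19 = 2 is 78.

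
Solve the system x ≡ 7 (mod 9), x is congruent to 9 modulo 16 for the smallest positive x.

x ≡ 7 (mod 9) gives x ∈ {7, 16, 25}.
The first of these with x mod 16 = 9 is 25.

25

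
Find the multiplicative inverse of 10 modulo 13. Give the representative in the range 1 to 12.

4

13 = 1·10 + 3
10 = 3·3 + 1
3 = 3·1 + 0
Back-substituting gives 10·4 ≡ 1 (mod 13).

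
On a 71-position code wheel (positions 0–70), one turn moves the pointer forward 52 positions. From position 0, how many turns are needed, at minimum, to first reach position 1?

56

71 = 1·52 + 19
52 = 2·19 + 14
19 = 1·14 + 5
14 = 2·5 + 4
5 = 1·4 + 1
4 = 4·1 + 0
Back-substituting gives 52·56 ≡ 1 (mod 71).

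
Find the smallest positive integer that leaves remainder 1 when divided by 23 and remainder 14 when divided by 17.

116

Since 17·19 ≡ 1 (mod 23), take x = 14 + 17·((1−14)·19 mod 23) = 14 + 17·6 = 116.
Check: 116 mod 23 = 1, 116 mod 17 = 14.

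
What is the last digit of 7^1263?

3

Powers of 7 mod 10 repeat with period 4: 7, 9, 3, 1.
1263 leaves remainder 3 on division by 4, so 7^1263 ends in 3.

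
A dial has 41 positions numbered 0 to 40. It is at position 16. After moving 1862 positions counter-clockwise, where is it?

40

1862 mod 41 = 17 (since 45·41 = 1845).
(16 − 17) mod 41 = 40.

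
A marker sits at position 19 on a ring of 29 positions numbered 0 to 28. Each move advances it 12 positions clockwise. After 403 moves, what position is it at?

403·12 = 4836.
4836 mod 29 = 22 (since 166·29 = 4814).
(19 + 22) mod 29 = 12.

12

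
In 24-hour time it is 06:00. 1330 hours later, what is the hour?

Dividing 1330 by 24 gives quotient 55 and remainder 10.
(6 + 10) mod 24 = 16.

16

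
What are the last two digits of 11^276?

Square-and-reduce mod 100: 11^1≡11, 11^2≡21, 11^4≡41, 11^8≡81, 11^16≡61, 11^32≡21, 11^64≡41, 11^128≡81, 11^256≡61.
276 = 4 + 16 + 256, so 11^276 ≡ 41·61·61 ≡ 61 (mod 100).

61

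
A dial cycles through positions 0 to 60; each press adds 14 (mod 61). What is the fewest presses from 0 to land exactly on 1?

61 = 4·14 + 5
14 = 2·5 + 4
5 = 1·4 + 1
4 = 4·1 + 0
Back-substituting gives 14·48 ≡ 1 (mod 61).

48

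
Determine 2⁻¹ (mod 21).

21 = 10·2 + 1
2 = 2·1 + 0
Back-substituting gives 2·11 ≡ 1 (mod 21).

11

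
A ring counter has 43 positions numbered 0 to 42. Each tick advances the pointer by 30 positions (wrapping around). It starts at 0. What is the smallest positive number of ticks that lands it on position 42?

10

30⁻¹ ≡ 33 (mod 43) because 30·33 = 990 = 23·43 + 1.
So x ≡ 33·42 = 1386 ≡ 10 (mod 43).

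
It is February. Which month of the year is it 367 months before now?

367 mod 12 = 7 (since 30·12 = 360).
February − 7 months → July.

July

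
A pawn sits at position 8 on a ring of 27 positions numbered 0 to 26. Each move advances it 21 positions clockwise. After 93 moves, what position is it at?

17

93·21 = 1953.
Dividing 1953 by 27 gives quotient 72 and remainder 9.
(8 + 9) mod 27 = 17.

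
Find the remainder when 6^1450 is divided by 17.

15

By repeated squaring mod 17: 6^1≡6, 6^2≡2, 6^4≡4, 6^8≡16, 6^16≡1, 6^32≡1, 6^64≡1, 6^128≡1, 6^256≡1, 6^512≡1, 6^1024≡1.
Since 1450 = 2 + 8 + 32 + 128 + 256 + 1024 in binary, 6^1450 ≡ 2·16·1·1·1·1 ≡ 15 (mod 17).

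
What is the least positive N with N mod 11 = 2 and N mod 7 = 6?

x ≡ 6 (mod 7) gives x ∈ {6, 13}.
The first of these with x mod 11 = 2 is 13.

13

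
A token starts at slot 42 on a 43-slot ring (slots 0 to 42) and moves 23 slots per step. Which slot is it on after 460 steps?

1

460·23 = 10580.
10580 = 246·43 + 2, so 10580 mod 43 = 2.
(42 + 2) mod 43 = 1.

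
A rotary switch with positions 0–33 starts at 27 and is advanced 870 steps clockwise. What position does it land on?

13

870 = 25·34 + 20, so 870 mod 34 = 20.
(27 + 20) mod 34 = 13.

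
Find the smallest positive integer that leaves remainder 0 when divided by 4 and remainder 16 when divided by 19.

16

Since 19·3 ≡ 1 (mod 4), take x = 16 + 19·((0−16)·3 mod 4) = 16 + 19·0 = 16.
Check: 16 mod 4 = 0, 16 mod 19 = 16.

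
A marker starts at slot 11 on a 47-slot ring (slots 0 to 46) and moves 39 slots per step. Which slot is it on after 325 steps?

43

325·39 = 12675.
Dividing 12675 by 47 gives quotient 269 and remainder 32.
(11 + 32) mod 47 = 43.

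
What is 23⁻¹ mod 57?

5

57 = 2·23 + 11
23 = 2·11 + 1
11 = 11·1 + 0
Back-substituting gives 23·5 ≡ 1 (mod 57).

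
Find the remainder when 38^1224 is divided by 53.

Square-and-reduce mod 53: 38^1≡38, 38^2≡13, 38^4≡10, 38^8≡47, 38^16≡36, 38^32≡24, 38^64≡46, 38^128≡49, 38^256≡16, 38^512≡44, 38^1024≡28.
Since 1224 = 8 + 64 + 128 + 1024 in binary, 38^1224 ≡ 47·46·49·28 ≡ 13 (mod 53).

13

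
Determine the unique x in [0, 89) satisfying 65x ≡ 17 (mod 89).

3

The inverse of 65 mod 89 is 63 (since 65·63 = 4095 ≡ 1).
Multiplying both sides by 63: x ≡ 63·17 = 1071 ≡ 3 (mod 89).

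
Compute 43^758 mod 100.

By repeated squaring mod 100: 43^1≡43, 43^2≡49, 43^4≡1, 43^8≡1, 43^16≡1, 43^32≡1, 43^64≡1, 43^128≡1, 43^256≡1, 43^512≡1.
758 = 2 + 4 + 16 + 32 + 64 + 128 + 512, so 43^758 ≡ 49·1·1·1·1·1·1 ≡ 49 (mod 100).

49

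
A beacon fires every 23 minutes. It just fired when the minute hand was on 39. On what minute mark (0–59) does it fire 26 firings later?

26·23 = 598.
598 = 9·60 + 58, so 598 mod 60 = 58.
(39 + 58) mod 60 = 37.

37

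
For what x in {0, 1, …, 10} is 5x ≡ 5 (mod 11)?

5⁻¹ ≡ 9 (mod 11) because 5·9 = 45 = 4·11 + 1.
So x ≡ 9·5 = 45 ≡ 1 (mod 11).

1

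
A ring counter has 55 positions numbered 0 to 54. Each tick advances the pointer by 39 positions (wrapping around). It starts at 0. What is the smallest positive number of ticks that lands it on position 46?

The inverse of 39 mod 55 is 24 (since 39·24 = 936 ≡ 1).
Multiplying both sides by 24: x ≡ 24·46 = 1104 ≡ 4 (mod 55).

4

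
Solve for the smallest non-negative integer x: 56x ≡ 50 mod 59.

3

56⁻¹ ≡ 39 (mod 59) because 56·39 = 2184 = 37·59 + 1.
So x ≡ 39·50 = 1950 ≡ 3 (mod 59).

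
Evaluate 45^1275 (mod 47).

Successive squares of 45 mod 47: 45^1≡45, 45^2≡4, 45^4≡16, 45^8≡21, 45^16≡18, 45^32≡42, 45^64≡25, 45^128≡14, 45^256≡8, 45^512≡17, 45^1024≡7.
1275 = 1 + 2 + 8 + 16 + 32 + 64 + 128 + 1024, so 45^1275 ≡ 45·4·21·18·42·25·14·7 ≡ 10 (mod 47).

10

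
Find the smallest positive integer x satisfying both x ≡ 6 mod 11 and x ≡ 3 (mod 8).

x ≡ 3 (mod 8) gives x ∈ {3, 11, 19, 27, 35, 43, 51, 59, …}.
The first of these with x mod 11 = 6 is 83.

83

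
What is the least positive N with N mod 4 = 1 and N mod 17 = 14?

x ≡ 1 (mod 4) gives x ∈ {1, 5, 9, 13, 17, 21, 25, 29, …}.
The first of these with x mod 17 = 14 is 65.

65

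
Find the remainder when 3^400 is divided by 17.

Square-and-reduce mod 17: 3^1≡3, 3^2≡9, 3^4≡13, 3^8≡16, 3^16≡1, 3^32≡1, 3^64≡1, 3^128≡1, 3^256≡1.
400 = 16 + 128 + 256, so 3^400 ≡ 1·1·1 ≡ 1 (mod 17).

1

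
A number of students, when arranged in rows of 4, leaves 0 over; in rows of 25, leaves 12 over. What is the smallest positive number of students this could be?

12

Since 25·1 ≡ 1 (mod 4), take x = 12 + 25·((0−12)·1 mod 4) = 12 + 25·0 = 12.
Check: 12 mod 4 = 0, 12 mod 25 = 12.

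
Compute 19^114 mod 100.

Successive squares of 19 mod 100: 19^1≡19, 19^2≡61, 19^4≡21, 19^8≡41, 19^16≡81, 19^32≡61, 19^64≡21.
114 = 2 + 16 + 32 + 64, so 19^114 ≡ 61·81·61·21 ≡ 21 (mod 100).

21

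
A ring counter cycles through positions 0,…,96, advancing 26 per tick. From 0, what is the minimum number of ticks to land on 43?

80

26⁻¹ ≡ 56 (mod 97) because 26·56 = 1456 = 15·97 + 1.
Multiplying both sides by 56: x ≡ 56·43 = 2408 ≡ 80 (mod 97).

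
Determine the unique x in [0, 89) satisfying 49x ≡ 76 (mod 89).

7

49⁻¹ ≡ 20 (mod 89) because 49·20 = 980 = 11·89 + 1.
So x ≡ 20·76 = 1520 ≡ 7 (mod 89).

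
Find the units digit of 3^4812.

Powers of 3 mod 10 repeat with period 4: 3, 9, 7, 1.
4812 mod 4 = 0, so the last digit matches 3^4 = 1.

1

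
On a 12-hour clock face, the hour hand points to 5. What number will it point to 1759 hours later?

1759 mod 12 = 7 (since 146·12 = 1752).
5 + 7 → 12 on a 12-hour dial.

12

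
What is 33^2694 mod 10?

9

Last digits of 3^n: 3, 9, 7, 1 (period 4).
2694 mod 4 = 2, so the last digit matches 3^2 = 9.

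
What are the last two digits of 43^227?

07

By repeated squaring mod 100: 43^1≡43, 43^2≡49, 43^4≡1, 43^8≡1, 43^16≡1, 43^32≡1, 43^64≡1, 43^128≡1.
Since 227 = 1 + 2 + 32 + 64 + 128 in binary, 43^227 ≡ 43·49·1·1·1 ≡ 7 (mod 100).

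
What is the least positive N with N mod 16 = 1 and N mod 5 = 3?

33

Since 5·13 ≡ 1 (mod 16), take x = 3 + 5·((1−3)·13 mod 16) = 3 + 5·6 = 33.
Check: 33 mod 16 = 1, 33 mod 5 = 3.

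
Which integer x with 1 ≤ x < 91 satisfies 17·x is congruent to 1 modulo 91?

91 = 5·17 + 6
17 = 2·6 + 5
6 = 1·5 + 1
5 = 5·1 + 0
Back-substituting gives 17·75 ≡ 1 (mod 91).

75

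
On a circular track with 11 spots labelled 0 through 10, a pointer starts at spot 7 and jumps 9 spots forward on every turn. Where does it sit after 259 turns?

259·9 = 2331.
2331 mod 11 = 10 (since 211·11 = 2321).
(7 + 10) mod 11 = 6.

6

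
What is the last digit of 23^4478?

9

Last digits of 3^n: 3, 9, 7, 1 (period 4).
4478 leaves remainder 2 on division by 4, so 23^4478 ends in 9.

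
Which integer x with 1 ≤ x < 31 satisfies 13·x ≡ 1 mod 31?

12

31 = 2·13 + 5
13 = 2·5 + 3
5 = 1·3 + 2
3 = 1·2 + 1
2 = 2·1 + 0
Back-substituting gives 13·12 ≡ 1 (mod 31).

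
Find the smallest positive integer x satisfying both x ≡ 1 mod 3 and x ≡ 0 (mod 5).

Since 5·2 ≡ 1 (mod 3), take x = 0 + 5·((1−0)·2 mod 3) = 0 + 5·2 = 10.
Check: 10 mod 3 = 1, 10 mod 5 = 0.

10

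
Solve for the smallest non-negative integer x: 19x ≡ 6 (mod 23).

The inverse of 19 mod 23 is 17 (since 19·17 = 323 ≡ 1).
Multiplying both sides by 17: x ≡ 17·6 = 102 ≡ 10 (mod 23).

10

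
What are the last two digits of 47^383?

23

By repeated squaring mod 100: 47^1≡47, 47^2≡9, 47^4≡81, 47^8≡61, 47^16≡21, 47^32≡41, 47^64≡81, 47^128≡61, 47^256≡21.
Since 383 = 1 + 2 + 4 + 8 + 16 + 32 + 64 + 256 in binary, 47^383 ≡ 47·9·81·61·21·41·81·21 ≡ 23 (mod 100).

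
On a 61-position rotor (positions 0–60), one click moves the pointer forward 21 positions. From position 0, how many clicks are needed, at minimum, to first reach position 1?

21·32 = 672 = 11·61 + 1, so 21⁻¹ ≡ 32 (mod 61).

32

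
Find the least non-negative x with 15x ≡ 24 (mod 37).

9

15⁻¹ ≡ 5 (mod 37) because 15·5 = 75 = 2·37 + 1.
So x ≡ 5·24 = 120 ≡ 9 (mod 37).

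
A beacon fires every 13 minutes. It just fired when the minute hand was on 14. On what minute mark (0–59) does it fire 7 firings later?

7·13 = 91.
91 = 1·60 + 31, so 91 mod 60 = 31.
(14 + 31) mod 60 = 45.

45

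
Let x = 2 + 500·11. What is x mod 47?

500·11 = 5500.
Dividing 5500 by 47 gives quotient 117 and remainder 1.
(2 + 1) mod 47 = 3.

3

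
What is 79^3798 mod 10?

1

The units digit of 79^n cycles with period 2: 9, 1, …
3798 mod 2 = 0, so the last digit matches 9^2 = 1.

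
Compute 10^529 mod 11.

10

Square-and-reduce mod 11: 10^1≡10, 10^2≡1, 10^4≡1, 10^8≡1, 10^16≡1, 10^32≡1, 10^64≡1, 10^128≡1, 10^256≡1, 10^512≡1.
529 = 1 + 16 + 512, so 10^529 ≡ 10·1·1 ≡ 10 (mod 11).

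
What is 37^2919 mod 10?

Last digits of 7^n: 7, 9, 3, 1 (period 4).
2919 leaves remainder 3 on division by 4, so 37^2919 ends in 3.

3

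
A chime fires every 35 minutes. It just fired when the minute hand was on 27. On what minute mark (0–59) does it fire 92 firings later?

92·35 = 3220.
3220 − 53·60 = 40, so 3220 ≡ 40 (mod 60).
(27 + 40) mod 60 = 7.

7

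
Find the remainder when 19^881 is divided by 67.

Successive squares of 19 mod 67: 19^1≡19, 19^2≡26, 19^4≡6, 19^8≡36, 19^16≡23, 19^32≡60, 19^64≡49, 19^128≡56, 19^256≡54, 19^512≡35.
Since 881 = 1 + 16 + 32 + 64 + 256 + 512 in binary, 19^881 ≡ 19·23·60·49·54·35 ≡ 33 (mod 67).

33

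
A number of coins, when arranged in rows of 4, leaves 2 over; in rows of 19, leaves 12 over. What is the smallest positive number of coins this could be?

50

x ≡ 2 (mod 4) gives x ∈ {2, 6, 10, 14, 18, 22, 26, 30, …}.
The first of these with x mod 19 = 12 is 50.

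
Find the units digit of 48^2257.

Last digits of 8^n: 8, 4, 2, 6 (period 4).
2257 leaves remainder 1 on division by 4, so 48^2257 ends in 8.

8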